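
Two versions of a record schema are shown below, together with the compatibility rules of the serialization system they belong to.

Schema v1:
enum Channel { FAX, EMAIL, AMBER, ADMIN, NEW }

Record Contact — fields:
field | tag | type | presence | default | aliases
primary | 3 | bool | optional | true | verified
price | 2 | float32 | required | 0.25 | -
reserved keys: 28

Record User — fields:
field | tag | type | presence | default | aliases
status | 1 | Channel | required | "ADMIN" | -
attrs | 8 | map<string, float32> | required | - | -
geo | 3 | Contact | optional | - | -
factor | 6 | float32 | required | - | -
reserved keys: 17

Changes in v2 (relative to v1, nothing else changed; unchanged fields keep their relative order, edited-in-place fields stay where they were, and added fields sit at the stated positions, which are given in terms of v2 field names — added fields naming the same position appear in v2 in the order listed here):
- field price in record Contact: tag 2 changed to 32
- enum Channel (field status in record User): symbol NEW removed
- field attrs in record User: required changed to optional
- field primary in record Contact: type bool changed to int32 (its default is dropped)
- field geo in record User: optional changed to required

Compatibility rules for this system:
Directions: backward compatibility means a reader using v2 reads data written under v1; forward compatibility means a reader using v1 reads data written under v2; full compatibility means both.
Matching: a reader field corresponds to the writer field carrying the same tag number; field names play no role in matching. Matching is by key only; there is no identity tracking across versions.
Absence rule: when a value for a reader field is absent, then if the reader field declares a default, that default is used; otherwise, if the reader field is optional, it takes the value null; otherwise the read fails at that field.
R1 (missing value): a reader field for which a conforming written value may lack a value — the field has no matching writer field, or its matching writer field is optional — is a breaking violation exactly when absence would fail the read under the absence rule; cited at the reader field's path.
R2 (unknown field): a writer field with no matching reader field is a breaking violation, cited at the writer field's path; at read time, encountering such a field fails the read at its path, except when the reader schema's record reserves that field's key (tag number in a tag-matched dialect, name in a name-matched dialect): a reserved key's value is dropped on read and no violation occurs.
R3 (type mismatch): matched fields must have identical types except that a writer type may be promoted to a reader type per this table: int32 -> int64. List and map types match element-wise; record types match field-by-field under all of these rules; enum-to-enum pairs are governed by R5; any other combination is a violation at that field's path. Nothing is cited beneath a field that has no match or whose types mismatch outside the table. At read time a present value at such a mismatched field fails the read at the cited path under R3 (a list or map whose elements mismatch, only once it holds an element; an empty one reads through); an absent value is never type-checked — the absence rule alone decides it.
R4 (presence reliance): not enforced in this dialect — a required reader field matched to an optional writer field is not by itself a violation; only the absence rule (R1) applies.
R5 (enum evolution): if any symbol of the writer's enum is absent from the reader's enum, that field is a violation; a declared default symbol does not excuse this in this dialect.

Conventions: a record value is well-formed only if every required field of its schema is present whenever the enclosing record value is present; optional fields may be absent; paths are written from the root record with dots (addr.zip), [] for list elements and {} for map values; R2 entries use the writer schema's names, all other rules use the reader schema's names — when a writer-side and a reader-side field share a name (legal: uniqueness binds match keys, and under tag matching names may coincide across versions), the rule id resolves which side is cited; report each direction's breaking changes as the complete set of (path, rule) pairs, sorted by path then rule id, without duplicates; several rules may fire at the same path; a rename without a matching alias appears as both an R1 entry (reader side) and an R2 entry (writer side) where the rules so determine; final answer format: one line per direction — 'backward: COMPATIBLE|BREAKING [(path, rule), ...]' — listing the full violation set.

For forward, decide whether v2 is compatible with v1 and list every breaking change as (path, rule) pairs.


arrows below run writer -> reader for User
forward pass over User, reader schema v1, writer schema v2:
  writer required, Channel -> Channel: reader status maps from writer status
  writer optional, map<string, float32> -> map<string, float32>: reader attrs maps from writer attrs
  writer required, Contact -> Contact: reader geo maps from writer geo
  writer required, float32 -> float32: reader factor maps from writer factor
  writer optional, int32 -> bool: reader geo.primary maps from writer geo.primary
  geo.price: no writer match
  geo.price (writer side), unknown to reader
  R1 fires at attrs
  R2 fires at geo.price
  R3 fires at geo.primary
  forward on User therefore BREAKING (3)
diffs on User not affecting the asked answer:
  enum Channel (field status in record User): symbol NEW removed -> its effect on User is confined to the backward direction, not asked
  field geo in record User: optional changed to required -> its effect on User is confined to the backward direction, not asked

forward: BREAKING [(attrs, R1), (geo.price, R2), (geo.primary, R3)]


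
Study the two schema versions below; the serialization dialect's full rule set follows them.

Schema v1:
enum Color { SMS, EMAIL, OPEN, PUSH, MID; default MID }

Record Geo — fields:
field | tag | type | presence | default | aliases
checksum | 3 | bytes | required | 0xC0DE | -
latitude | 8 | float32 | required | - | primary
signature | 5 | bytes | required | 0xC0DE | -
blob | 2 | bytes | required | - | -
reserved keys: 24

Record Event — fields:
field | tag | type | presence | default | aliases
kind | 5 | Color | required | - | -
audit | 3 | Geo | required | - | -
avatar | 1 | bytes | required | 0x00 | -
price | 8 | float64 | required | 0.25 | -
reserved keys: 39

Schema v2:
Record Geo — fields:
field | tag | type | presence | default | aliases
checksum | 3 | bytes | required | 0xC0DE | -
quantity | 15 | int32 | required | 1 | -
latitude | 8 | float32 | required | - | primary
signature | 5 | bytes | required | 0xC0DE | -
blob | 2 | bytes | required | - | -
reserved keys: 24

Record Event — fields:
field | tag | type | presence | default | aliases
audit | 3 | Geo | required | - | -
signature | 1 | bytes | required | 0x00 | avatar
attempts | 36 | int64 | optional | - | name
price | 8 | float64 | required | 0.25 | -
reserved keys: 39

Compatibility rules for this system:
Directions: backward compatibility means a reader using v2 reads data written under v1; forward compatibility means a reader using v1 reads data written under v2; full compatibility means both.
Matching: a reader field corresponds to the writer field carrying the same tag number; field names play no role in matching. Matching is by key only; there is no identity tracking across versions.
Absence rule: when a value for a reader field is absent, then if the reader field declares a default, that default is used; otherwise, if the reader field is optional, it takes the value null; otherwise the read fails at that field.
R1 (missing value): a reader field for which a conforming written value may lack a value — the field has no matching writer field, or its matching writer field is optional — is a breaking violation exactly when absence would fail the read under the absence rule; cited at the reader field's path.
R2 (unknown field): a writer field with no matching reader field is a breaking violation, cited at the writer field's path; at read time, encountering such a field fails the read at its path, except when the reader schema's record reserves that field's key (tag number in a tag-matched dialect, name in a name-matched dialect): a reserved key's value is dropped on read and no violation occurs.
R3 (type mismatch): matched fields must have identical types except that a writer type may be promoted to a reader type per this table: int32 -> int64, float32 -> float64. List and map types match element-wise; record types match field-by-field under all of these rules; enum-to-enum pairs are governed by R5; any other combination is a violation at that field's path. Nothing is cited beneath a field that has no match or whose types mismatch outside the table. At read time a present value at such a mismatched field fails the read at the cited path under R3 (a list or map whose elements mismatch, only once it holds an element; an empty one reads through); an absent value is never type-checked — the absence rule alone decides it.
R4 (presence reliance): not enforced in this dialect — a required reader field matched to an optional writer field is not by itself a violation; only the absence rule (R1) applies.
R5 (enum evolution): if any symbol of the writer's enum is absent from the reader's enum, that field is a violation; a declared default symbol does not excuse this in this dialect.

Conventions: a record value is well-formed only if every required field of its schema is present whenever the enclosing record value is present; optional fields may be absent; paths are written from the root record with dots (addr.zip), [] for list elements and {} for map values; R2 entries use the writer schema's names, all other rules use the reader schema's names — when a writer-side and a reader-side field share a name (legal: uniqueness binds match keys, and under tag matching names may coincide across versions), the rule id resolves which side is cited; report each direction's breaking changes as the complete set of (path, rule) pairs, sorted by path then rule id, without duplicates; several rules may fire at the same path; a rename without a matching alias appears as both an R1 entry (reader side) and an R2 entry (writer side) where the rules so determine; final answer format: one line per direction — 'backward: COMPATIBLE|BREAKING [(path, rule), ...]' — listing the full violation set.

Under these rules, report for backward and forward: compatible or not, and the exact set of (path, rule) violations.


backward: BREAKING [(kind, R2)]; forward: BREAKING [(attempts, R2), (audit.quantity, R2), (kind, R1)]

arrows below run writer -> reader for Event
backward for Event (reader v2, writer v1):
  audit <- audit (Geo -> Geo, writer required)
  signature <- avatar (bytes -> bytes, writer required)
  attempts: no writer match
  price <- price (float64 -> float64, writer required)
  writer field kind has no reader counterpart
  audit.checksum <- audit.checksum (bytes -> bytes, writer required)
  audit.quantity: no writer match
  audit.latitude <- audit.latitude (float32 -> float32, writer required)
  audit.signature <- audit.signature (bytes -> bytes, writer required)
  audit.blob <- audit.blob (bytes -> bytes, writer required)
  breaking: (kind, R2)
  => backward verdict for Event: BREAKING, 1 violation(s)
forward for Event (reader v1, writer v2):
  kind: no writer match
  audit <- audit (Geo -> Geo, writer required)
  avatar <- signature (bytes -> bytes, writer required)
  price <- price (float64 -> float64, writer required)
  writer field attempts has no reader counterpart
  audit.checksum <- audit.checksum (bytes -> bytes, writer required)
  audit.latitude <- audit.latitude (float32 -> float32, writer required)
  audit.signature <- audit.signature (bytes -> bytes, writer required)
  audit.blob <- audit.blob (bytes -> bytes, writer required)
  writer field audit.quantity has no reader counterpart
  breaking: (attempts, R2)
  breaking: (audit.quantity, R2)
  breaking: (kind, R1)
  => forward verdict for Event: BREAKING, 3 violation(s)


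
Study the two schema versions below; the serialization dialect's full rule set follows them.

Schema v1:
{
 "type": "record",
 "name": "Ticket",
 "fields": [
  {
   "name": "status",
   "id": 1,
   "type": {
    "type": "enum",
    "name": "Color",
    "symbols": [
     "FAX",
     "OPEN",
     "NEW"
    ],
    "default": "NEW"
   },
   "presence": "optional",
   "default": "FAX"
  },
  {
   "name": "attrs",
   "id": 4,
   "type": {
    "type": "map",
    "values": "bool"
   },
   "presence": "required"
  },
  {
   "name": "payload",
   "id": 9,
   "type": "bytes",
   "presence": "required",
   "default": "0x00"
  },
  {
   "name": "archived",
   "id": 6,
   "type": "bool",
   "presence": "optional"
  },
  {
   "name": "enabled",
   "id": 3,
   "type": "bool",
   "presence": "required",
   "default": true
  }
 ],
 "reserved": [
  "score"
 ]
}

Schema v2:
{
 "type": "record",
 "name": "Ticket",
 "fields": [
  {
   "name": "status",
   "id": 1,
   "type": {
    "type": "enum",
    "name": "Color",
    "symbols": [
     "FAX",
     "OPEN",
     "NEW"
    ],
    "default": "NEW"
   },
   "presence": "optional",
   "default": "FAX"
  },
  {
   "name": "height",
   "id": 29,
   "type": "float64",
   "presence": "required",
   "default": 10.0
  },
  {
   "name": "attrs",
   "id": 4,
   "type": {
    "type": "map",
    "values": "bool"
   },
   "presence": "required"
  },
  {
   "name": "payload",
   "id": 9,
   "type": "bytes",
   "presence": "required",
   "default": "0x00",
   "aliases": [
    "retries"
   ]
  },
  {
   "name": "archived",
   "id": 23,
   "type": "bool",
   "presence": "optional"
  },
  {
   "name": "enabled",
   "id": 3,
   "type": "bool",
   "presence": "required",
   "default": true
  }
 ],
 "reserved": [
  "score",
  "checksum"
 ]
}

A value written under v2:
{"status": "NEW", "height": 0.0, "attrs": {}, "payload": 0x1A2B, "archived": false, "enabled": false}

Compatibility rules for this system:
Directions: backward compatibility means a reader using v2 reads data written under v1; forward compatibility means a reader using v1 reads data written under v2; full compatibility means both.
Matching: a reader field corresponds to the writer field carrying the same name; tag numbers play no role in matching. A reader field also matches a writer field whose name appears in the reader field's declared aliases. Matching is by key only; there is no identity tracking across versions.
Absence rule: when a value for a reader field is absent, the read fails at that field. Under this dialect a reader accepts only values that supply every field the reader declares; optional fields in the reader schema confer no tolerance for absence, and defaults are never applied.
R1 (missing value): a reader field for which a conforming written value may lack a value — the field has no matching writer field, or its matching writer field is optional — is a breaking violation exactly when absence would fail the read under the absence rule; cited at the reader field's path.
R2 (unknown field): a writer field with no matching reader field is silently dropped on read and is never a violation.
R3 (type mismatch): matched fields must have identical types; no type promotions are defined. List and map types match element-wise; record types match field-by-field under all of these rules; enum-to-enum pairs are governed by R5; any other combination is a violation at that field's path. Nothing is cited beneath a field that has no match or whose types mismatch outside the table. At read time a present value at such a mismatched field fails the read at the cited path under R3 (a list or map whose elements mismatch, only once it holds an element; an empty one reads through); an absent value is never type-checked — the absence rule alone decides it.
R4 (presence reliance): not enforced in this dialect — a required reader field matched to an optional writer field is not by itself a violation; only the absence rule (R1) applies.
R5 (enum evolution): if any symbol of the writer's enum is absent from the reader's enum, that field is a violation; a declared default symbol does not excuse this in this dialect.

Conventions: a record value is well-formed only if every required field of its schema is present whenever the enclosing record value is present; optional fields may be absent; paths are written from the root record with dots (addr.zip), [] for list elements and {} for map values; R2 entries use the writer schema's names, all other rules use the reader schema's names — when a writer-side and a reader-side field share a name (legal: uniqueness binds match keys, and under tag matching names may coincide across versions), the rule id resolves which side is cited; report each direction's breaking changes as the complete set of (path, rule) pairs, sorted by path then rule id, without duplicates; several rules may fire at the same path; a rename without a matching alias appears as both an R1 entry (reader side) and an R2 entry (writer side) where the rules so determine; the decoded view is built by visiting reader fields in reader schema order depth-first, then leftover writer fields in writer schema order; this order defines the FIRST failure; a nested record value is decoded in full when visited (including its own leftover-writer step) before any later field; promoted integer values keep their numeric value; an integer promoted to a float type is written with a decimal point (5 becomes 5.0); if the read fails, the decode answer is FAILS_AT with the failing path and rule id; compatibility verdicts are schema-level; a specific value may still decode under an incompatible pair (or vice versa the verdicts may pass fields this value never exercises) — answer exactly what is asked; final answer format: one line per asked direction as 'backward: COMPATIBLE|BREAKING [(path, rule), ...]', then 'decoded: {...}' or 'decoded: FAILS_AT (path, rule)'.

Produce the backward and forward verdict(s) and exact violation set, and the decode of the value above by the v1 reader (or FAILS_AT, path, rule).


arrows below run writer -> reader for Ticket
backward pass over Ticket, reader schema v2, writer schema v1:
  status <- status (Color -> Color, writer optional)
  no writer field matches reader height
  attrs <- attrs (map<string, bool> -> map<string, bool>, writer required)
  payload <- payload (bytes -> bytes, writer required)
  archived <- archived (bool -> bool, writer optional)
  enabled <- enabled (bool -> bool, writer required)
  rule R1 violated at archived
  rule R1 violated at height
  rule R1 violated at status
  => 3 violation(s): backward is BREAKING for Ticket
forward pass over Ticket, reader schema v1, writer schema v2:
  status <- status (Color -> Color, writer optional)
  attrs <- attrs (map<string, bool> -> map<string, bool>, writer required)
  payload <- payload (bytes -> bytes, writer required)
  archived <- archived (bool -> bool, writer optional)
  enabled <- enabled (bool -> bool, writer required)
  leftover writer field: height
  rule R1 violated at archived
  rule R1 violated at status
  => 2 violation(s): forward is BREAKING for Ticket
migrating the Ticket value to v1:
  status := "NEW"
  attrs := {}
  payload := 0x1A2B
  archived := false
  enabled := false
  writer height: unmatched, discarded
  => decoded: {"status": "NEW", "attrs": {}, "payload": 0x1A2B, "archived": false, "enabled": false}

backward: BREAKING [(archived, R1), (height, R1), (status, R1)]; forward: BREAKING [(archived, R1), (status, R1)]; decoded: {"status": "NEW", "attrs": {}, "payload": 0x1A2B, "archived": false, "enabled": false}


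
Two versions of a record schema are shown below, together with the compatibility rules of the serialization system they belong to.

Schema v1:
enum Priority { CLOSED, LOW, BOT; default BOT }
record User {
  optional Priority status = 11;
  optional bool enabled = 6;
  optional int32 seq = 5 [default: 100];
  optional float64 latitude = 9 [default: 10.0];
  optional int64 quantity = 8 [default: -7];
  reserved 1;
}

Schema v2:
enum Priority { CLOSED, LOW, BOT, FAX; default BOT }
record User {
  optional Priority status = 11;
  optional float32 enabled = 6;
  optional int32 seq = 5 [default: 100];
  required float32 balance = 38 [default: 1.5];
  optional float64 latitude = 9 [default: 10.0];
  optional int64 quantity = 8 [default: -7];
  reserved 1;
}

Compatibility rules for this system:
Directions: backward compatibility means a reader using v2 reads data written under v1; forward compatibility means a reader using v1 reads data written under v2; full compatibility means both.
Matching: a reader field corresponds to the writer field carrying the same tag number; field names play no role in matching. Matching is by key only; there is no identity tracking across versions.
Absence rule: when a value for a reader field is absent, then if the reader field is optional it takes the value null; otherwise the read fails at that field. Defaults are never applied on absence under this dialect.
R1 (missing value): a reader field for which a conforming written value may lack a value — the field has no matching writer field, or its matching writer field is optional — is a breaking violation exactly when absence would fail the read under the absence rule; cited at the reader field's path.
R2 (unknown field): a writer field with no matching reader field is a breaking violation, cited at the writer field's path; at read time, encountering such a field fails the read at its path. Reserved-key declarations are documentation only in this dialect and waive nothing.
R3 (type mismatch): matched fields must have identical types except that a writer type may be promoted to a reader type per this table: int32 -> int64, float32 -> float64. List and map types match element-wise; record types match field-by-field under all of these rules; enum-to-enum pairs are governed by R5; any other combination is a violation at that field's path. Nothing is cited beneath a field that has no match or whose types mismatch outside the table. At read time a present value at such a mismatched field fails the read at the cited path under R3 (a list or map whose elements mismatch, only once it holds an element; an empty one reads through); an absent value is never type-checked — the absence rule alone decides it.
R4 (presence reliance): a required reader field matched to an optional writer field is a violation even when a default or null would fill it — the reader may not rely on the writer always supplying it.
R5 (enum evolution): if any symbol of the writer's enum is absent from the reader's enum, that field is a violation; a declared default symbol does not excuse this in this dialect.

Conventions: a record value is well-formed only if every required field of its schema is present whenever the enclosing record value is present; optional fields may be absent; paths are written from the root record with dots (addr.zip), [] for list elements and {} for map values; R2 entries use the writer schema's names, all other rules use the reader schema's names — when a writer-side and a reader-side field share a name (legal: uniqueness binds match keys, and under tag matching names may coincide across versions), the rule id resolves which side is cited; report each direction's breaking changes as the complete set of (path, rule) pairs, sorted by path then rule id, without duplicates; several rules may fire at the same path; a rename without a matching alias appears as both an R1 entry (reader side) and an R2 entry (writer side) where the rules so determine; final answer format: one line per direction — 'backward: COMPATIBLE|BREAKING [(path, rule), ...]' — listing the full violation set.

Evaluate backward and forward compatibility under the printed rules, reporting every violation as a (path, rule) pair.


backward: BREAKING [(balance, R1), (enabled, R3)]; forward: BREAKING [(balance, R2), (enabled, R3), (status, R5)]

each type pair in User: writer, then reader
backward on User — v2 reading data written by v1:
  writer optional, Priority -> Priority: reader status maps from writer status
  writer optional, bool -> float32: reader enabled maps from writer enabled
  writer optional, int32 -> int32: reader seq maps from writer seq
  balance: no writer match
  writer optional, float64 -> float64: reader latitude maps from writer latitude
  writer optional, int64 -> int64: reader quantity maps from writer quantity
  breaking: (balance, R1)
  breaking: (enabled, R3)
  => backward verdict for User: BREAKING, 2 violation(s)
forward on User — v1 reading data written by v2:
  writer optional, Priority -> Priority: reader status maps from writer status
  writer optional, float32 -> bool: reader enabled maps from writer enabled
  writer optional, int32 -> int32: reader seq maps from writer seq
  writer optional, float64 -> float64: reader latitude maps from writer latitude
  writer optional, int64 -> int64: reader quantity maps from writer quantity
  writer field balance has no reader counterpart
  breaking: (balance, R2)
  breaking: (enabled, R3)
  breaking: (status, R5)
  => forward verdict for User: BREAKING, 3 violation(s)


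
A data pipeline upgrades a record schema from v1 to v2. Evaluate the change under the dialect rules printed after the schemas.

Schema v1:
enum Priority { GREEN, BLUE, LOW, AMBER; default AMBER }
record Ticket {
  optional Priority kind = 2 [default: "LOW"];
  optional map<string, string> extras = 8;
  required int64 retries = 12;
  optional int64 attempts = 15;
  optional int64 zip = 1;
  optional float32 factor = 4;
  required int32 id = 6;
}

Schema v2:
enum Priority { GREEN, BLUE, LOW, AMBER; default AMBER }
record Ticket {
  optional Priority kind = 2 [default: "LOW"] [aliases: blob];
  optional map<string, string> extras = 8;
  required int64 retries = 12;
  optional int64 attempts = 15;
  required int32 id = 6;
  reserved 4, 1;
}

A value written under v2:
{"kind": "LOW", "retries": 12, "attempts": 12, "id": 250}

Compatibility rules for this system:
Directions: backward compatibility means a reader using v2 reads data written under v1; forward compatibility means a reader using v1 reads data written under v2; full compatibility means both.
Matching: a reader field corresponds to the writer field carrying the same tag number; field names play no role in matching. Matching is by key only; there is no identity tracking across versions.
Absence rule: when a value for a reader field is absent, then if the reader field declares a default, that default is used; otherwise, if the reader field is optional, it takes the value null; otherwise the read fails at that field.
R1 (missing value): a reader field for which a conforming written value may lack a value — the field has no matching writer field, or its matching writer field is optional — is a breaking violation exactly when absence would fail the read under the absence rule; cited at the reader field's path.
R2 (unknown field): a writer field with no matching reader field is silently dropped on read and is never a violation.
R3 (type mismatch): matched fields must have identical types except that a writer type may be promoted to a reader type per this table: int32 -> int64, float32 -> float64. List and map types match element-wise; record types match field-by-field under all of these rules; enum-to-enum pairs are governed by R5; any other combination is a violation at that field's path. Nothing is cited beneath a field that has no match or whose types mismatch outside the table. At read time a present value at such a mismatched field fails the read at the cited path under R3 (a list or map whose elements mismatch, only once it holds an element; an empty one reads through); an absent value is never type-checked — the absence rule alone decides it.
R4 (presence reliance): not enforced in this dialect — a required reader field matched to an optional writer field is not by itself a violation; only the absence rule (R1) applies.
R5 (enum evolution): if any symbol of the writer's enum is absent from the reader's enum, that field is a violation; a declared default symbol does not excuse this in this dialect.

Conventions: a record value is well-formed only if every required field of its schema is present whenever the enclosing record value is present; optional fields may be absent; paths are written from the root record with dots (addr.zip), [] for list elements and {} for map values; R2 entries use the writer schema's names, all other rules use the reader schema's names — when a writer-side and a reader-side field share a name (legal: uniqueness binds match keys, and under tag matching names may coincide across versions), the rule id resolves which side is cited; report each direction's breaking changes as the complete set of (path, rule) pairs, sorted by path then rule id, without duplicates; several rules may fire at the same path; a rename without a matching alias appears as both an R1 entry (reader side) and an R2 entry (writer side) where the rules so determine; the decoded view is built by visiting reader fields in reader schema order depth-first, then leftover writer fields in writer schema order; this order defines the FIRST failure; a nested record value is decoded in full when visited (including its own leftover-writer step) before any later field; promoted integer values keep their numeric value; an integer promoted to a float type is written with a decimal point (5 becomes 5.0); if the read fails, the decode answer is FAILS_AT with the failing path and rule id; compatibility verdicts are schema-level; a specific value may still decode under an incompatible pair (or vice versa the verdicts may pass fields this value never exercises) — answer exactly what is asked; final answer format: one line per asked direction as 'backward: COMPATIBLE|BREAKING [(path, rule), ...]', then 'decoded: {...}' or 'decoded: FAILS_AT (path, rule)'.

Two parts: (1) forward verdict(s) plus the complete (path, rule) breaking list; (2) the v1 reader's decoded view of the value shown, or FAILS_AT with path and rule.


forward: COMPATIBLE []; decoded: {"kind": "LOW", "extras": null, "retries": 12, "attempts": 12, "zip": null, "factor": null, "id": 250}

the writer's type comes first in each Ticket pair
checking forward for Ticket: reader v1 against writer v2:
  writer optional, Priority -> Priority: reader kind maps from writer kind
  writer optional, map<string, string> -> map<string, string>: reader extras maps from writer extras
  writer required, int64 -> int64: reader retries maps from writer retries
  writer optional, int64 -> int64: reader attempts maps from writer attempts
  zip: no writer match
  factor: no writer match
  writer required, int32 -> int32: reader id maps from writer id
  => forward: COMPATIBLE
migrating the Ticket value to v1:
  kind := "LOW"
  extras := null (not supplied -> null)
  retries := 12
  attempts := 12
  zip := null (not supplied -> null)
  factor := null (not supplied -> null)
  id := 250
  => decoded: {"kind": "LOW", "extras": null, "retries": 12, "attempts": 12, "zip": null, "factor": null, "id": 250}
ruling out the remaining Ticket differences:
  removed field factor from record Ticket (its key 4 joins the reserved list) -> no rule fires on it in Ticket's dialect; the asked verdict holds
  removed field zip from record Ticket (its key 1 joins the reserved list) -> no rule fires on it in Ticket's dialect; the asked verdict holds


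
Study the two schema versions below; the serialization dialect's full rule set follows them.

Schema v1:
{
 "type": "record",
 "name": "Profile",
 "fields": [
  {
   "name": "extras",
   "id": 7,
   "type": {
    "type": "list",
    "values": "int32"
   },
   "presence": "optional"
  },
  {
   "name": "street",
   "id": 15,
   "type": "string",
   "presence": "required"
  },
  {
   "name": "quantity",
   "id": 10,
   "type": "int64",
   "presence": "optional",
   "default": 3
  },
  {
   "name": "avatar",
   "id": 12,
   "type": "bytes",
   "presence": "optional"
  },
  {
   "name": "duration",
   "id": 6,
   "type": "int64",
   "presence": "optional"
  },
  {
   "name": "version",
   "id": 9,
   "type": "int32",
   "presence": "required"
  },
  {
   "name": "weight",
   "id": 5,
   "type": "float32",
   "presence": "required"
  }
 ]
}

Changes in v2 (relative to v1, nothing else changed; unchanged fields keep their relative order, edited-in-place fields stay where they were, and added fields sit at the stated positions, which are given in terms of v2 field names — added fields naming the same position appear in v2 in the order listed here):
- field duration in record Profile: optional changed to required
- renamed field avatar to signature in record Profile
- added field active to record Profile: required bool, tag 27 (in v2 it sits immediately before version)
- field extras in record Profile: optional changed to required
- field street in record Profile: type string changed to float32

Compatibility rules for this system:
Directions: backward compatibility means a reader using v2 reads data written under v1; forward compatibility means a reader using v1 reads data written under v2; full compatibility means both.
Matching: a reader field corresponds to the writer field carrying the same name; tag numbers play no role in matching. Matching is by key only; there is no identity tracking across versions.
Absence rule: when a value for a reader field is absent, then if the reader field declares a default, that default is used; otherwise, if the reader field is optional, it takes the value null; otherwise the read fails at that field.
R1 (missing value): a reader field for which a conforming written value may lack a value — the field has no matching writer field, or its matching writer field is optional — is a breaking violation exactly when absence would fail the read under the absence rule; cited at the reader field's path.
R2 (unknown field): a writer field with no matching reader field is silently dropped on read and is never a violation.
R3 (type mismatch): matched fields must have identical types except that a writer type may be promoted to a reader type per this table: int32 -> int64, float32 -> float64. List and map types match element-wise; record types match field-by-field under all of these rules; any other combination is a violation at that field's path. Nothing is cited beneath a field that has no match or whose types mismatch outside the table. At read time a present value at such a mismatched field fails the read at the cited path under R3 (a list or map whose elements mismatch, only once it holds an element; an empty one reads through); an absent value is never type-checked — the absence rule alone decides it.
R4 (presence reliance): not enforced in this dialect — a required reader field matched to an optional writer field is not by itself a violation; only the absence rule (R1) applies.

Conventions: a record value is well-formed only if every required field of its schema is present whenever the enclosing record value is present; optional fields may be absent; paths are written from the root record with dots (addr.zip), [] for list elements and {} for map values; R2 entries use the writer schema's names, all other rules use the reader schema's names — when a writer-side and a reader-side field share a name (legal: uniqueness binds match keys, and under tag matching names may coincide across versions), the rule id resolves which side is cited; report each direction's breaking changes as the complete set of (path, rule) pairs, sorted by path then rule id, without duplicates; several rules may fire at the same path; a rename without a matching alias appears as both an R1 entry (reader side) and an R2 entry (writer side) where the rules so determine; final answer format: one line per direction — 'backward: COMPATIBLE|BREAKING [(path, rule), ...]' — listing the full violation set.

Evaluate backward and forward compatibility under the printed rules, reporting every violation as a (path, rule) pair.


backward: BREAKING [(active, R1), (duration, R1), (extras, R1), (street, R3)]; forward: BREAKING [(street, R3)]

each type pair in Profile: writer, then reader
backward for Profile (reader v2, writer v1):
  writer optional, list<int32> -> list<int32>: reader extras maps from writer extras
  writer required, string -> float32: reader street maps from writer street
  writer optional, int64 -> int64: reader quantity maps from writer quantity
  signature: no writer-side match
  writer optional, int64 -> int64: reader duration maps from writer duration
  active: no writer-side match
  writer required, int32 -> int32: reader version maps from writer version
  writer required, float32 -> float32: reader weight maps from writer weight
  writer avatar: unknown to reader
  violation R1 at active
  violation R1 at duration
  violation R1 at extras
  violation R3 at street
  => backward verdict for Profile: BREAKING, 4 violation(s)
forward for Profile (reader v1, writer v2):
  writer required, list<int32> -> list<int32>: reader extras maps from writer extras
  writer required, float32 -> string: reader street maps from writer street
  writer optional, int64 -> int64: reader quantity maps from writer quantity
  avatar: no writer-side match
  writer required, int64 -> int64: reader duration maps from writer duration
  writer required, int32 -> int32: reader version maps from writer version
  writer required, float32 -> float32: reader weight maps from writer weight
  writer signature: unknown to reader
  writer active: unknown to reader
  violation R3 at street
  => forward verdict for Profile: BREAKING, 1 violation(s)


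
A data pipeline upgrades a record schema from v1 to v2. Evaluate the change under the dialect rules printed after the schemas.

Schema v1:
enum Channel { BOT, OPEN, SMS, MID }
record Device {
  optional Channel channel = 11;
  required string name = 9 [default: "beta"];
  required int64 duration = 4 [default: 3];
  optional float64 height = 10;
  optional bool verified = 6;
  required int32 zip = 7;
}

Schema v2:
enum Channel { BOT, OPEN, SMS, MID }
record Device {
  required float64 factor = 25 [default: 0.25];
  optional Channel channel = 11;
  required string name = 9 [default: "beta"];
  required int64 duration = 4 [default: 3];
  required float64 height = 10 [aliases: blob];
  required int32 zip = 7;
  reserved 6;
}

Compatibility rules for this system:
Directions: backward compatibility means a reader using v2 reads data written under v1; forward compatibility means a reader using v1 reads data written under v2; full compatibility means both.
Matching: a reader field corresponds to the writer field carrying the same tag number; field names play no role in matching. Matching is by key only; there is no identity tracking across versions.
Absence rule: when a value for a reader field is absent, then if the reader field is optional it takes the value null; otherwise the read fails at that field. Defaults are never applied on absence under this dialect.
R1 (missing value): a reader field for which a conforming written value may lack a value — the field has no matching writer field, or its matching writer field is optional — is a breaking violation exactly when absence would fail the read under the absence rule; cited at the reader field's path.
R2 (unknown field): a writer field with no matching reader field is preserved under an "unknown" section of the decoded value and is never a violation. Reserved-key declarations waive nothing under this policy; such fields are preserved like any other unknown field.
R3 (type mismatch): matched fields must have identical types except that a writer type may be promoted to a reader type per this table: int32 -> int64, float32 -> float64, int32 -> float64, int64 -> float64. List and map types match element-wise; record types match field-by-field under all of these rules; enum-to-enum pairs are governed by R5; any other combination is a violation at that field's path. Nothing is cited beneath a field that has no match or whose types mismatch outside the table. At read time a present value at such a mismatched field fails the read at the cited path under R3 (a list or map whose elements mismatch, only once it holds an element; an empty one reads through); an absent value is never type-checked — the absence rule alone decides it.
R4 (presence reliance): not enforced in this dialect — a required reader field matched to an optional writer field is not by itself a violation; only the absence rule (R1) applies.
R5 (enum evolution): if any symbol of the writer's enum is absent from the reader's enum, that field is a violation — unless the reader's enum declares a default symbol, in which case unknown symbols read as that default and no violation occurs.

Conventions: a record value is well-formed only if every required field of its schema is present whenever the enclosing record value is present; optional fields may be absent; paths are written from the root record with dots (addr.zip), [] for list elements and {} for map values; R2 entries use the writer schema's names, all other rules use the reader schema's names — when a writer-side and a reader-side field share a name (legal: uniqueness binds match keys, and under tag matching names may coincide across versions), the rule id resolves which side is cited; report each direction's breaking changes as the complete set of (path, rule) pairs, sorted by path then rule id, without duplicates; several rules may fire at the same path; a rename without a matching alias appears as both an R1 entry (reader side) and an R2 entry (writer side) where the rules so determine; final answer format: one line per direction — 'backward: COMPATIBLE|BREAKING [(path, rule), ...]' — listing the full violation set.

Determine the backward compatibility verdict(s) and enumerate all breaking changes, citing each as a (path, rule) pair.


arrows below run writer -> reader for Device
backward pass over Device, reader schema v2, writer schema v1:
  factor has no writer counterpart
  writer optional, Channel -> Channel: reader channel maps from writer channel
  writer required, string -> string: reader name maps from writer name
  writer required, int64 -> int64: reader duration maps from writer duration
  writer optional, float64 -> float64: reader height maps from writer height
  writer required, int32 -> int32: reader zip maps from writer zip
  writer verified: unknown to reader
  breaking: (factor, R1)
  breaking: (height, R1)
  => backward: BREAKING (2)
diffs on Device not affecting the asked answer:
  removed field verified from record Device (its key 6 joins the reserved list) -> no rule fires on it in Device's dialect; the asked verdict holds

backward: BREAKING [(factor, R1), (height, R1)]
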